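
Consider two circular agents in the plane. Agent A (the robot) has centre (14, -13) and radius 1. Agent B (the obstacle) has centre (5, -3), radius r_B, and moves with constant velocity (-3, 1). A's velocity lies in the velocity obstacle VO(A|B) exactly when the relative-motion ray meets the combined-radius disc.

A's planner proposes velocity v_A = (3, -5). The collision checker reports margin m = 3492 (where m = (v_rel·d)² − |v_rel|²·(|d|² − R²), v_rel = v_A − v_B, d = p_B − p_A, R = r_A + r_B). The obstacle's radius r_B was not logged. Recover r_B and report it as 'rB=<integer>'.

m = 3492
d = (-9, 10);  v_rel = (6, -6),  |v_rel|² = 72
v_rel×d = (6)·(10) − (-6)·(-9) = 6
since m = R²·72 − 6²:  R² = (36 + 3492) / 72 = 49
R = √49 = 7  ⇒  r_B = 7 − 1 = 6

rB=6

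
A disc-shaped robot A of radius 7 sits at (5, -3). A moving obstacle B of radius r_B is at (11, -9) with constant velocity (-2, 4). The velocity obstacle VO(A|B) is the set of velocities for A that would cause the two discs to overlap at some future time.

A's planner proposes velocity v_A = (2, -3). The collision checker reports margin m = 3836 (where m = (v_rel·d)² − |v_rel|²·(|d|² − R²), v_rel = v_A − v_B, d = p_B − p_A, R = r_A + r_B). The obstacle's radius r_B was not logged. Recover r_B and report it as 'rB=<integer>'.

m = 3836
d = (6, -6);  v_rel = (4, -7),  |v_rel|² = 65
v_rel×d = (4)·(-6) − (-7)·(6) = 18
since m = R²·65 − 18²:  R² = (324 + 3836) / 65 = 64
R = √64 = 8  ⇒  r_B = 8 − 7 = 1

rB=1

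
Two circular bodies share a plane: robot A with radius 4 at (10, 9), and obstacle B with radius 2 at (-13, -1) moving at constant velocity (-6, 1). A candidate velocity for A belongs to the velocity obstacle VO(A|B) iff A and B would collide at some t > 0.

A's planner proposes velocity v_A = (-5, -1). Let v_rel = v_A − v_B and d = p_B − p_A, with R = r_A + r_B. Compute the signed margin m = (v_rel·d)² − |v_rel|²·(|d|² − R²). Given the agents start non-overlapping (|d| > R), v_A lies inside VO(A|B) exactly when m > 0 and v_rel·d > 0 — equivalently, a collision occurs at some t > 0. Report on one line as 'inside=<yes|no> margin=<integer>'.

d = (-23, -10),  |d|² = 629;  R = 4+2 = 6,  c = 629−6² = 593
v_rel = (1, -2),  |v_rel|² = 5;  v_rel·d = (1)·(-23) + (-2)·(-10) = -3
5·t² + 6·t + 593 = 0  ⇒  m = (-3)² − 5·593 = -2956
m = -2956 < 0,  v_rel·d = -3 < 0  ⇒  outside

inside=no margin=-2956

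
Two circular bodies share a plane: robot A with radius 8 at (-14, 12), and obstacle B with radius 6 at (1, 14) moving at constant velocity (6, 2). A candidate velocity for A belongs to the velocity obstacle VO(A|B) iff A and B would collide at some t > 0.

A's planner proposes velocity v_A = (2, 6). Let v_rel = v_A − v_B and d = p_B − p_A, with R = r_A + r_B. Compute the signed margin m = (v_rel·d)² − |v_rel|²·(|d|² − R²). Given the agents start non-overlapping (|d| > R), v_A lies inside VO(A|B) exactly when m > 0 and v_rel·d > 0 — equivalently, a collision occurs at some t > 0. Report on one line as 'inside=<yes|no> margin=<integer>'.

d = (15, 2),  |d|² = 229;  R = 8+6 = 14,  c = 229−14² = 33
v_rel = (-4, 4),  |v_rel|² = 32;  v_rel·d = (-4)·(15) + (4)·(2) = -52
32·t² + 104·t + 33 = 0  ⇒  m = (-52)² − 32·33 = 1648
m = 1648 > 0,  v_rel·d = -52 < 0  ⇒  outside

inside=no margin=1648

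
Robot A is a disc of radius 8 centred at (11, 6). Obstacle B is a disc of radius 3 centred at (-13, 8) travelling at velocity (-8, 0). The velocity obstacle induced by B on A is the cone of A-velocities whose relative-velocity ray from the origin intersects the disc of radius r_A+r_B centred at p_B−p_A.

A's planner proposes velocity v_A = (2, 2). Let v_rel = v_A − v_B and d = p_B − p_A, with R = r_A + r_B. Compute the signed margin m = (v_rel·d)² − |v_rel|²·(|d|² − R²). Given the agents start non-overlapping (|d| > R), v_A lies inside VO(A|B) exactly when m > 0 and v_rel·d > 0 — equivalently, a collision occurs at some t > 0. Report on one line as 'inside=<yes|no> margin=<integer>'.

d = (-24, 2),  |d|² = 580;  R = 8+3 = 11,  c = 580−11² = 459
v_rel = (10, 2),  |v_rel|² = 104;  v_rel·d = (10)·(-24) + (2)·(2) = -236
104·t² + 472·t + 459 = 0  ⇒  m = (-236)² − 104·459 = 7960
m = 7960 > 0,  v_rel·d = -236 < 0  ⇒  outside

inside=no margin=7960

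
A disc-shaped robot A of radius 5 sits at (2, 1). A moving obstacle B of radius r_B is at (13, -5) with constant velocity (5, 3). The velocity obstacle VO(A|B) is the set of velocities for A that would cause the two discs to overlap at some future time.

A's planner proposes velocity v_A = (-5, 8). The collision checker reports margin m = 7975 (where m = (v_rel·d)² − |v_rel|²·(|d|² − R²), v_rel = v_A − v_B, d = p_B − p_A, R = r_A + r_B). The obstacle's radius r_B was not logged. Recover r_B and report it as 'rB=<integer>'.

m = 7975
d = (11, -6);  v_rel = (-10, 5),  |v_rel|² = 125
v_rel×d = (-10)·(-6) − (5)·(11) = 5
since m = R²·125 − 5²:  R² = (25 + 7975) / 125 = 64
R = √64 = 8  ⇒  r_B = 8 − 5 = 3

rB=3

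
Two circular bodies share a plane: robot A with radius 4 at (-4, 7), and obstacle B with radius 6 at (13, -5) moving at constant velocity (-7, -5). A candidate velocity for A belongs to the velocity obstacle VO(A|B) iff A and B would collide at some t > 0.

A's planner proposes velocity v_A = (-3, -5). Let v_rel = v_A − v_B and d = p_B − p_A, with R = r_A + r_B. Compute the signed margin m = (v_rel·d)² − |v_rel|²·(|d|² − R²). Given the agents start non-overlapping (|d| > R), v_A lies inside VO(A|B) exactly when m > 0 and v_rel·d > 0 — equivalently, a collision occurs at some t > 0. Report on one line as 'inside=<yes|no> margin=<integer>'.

d = (17, -12),  |d|² = 433;  R = 4+6 = 10,  c = 433−10² = 333
v_rel = (4, 0),  |v_rel|² = 16;  v_rel·d = (4)·(17) + (0)·(-12) = 68
16·t² − 136·t + 333 = 0  ⇒  m = 68² − 16·333 = -704
m = -704 < 0,  v_rel·d = 68 > 0  ⇒  outside

inside=no margin=-704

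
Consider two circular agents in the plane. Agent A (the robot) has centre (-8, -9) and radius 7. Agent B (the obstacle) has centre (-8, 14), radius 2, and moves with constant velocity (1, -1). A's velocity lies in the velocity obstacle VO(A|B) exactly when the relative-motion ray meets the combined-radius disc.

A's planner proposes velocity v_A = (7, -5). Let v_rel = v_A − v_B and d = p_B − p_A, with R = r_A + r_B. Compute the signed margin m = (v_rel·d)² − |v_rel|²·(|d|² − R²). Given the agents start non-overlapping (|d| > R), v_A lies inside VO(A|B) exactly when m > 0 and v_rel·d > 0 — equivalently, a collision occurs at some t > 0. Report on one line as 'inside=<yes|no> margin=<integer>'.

d = (0, 23),  |d|² = 529;  R = 7+2 = 9,  c = 529−9² = 448
v_rel = (6, -4),  |v_rel|² = 52;  v_rel·d = (6)·(0) + (-4)·(23) = -92
52·t² + 184·t + 448 = 0  ⇒  m = (-92)² − 52·448 = -14832
m = -14832 < 0,  v_rel·d = -92 < 0  ⇒  outside

inside=no margin=-14832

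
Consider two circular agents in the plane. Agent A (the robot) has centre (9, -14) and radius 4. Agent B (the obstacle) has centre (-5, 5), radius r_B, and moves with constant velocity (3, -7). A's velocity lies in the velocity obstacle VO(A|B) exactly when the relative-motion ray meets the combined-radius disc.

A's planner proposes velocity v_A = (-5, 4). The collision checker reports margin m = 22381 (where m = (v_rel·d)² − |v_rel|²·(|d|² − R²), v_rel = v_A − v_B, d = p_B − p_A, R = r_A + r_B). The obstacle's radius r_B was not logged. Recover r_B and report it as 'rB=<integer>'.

m = 22381
d = (-14, 19);  v_rel = (-8, 11),  |v_rel|² = 185
v_rel×d = (-8)·(19) − (11)·(-14) = 2
since m = R²·185 − 2²:  R² = (4 + 22381) / 185 = 121
R = √121 = 11  ⇒  r_B = 11 − 4 = 7

rB=7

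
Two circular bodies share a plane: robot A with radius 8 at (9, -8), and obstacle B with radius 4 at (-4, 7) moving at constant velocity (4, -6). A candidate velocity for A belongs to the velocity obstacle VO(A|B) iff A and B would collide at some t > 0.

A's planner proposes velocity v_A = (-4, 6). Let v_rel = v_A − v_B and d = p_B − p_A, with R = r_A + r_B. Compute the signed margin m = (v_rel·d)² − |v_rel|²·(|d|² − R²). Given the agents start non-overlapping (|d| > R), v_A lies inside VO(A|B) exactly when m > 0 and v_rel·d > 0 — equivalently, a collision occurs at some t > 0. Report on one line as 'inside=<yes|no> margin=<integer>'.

d = (-13, 15),  |d|² = 394;  R = 8+4 = 12,  c = 394−12² = 250
v_rel = (-8, 12),  |v_rel|² = 208;  v_rel·d = (-8)·(-13) + (12)·(15) = 284
208·t² − 568·t + 250 = 0  ⇒  m = 284² − 208·250 = 28656
m = 28656 > 0,  v_rel·d = 284 > 0  ⇒  inside

inside=yes margin=28656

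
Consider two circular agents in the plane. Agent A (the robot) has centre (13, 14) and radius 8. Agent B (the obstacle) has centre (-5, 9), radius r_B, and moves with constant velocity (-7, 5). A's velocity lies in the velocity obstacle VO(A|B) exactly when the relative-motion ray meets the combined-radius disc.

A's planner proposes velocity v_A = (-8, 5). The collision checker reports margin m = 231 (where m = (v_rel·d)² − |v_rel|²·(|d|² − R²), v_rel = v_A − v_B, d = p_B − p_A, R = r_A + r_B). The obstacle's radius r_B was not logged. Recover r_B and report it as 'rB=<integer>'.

m = 231
d = (-18, -5);  v_rel = (-1, 0),  |v_rel|² = 1
v_rel×d = (-1)·(-5) − (0)·(-18) = 5
since m = R²·1 − 5²:  R² = (25 + 231) / 1 = 256
R = √256 = 16  ⇒  r_B = 16 − 8 = 8

rB=8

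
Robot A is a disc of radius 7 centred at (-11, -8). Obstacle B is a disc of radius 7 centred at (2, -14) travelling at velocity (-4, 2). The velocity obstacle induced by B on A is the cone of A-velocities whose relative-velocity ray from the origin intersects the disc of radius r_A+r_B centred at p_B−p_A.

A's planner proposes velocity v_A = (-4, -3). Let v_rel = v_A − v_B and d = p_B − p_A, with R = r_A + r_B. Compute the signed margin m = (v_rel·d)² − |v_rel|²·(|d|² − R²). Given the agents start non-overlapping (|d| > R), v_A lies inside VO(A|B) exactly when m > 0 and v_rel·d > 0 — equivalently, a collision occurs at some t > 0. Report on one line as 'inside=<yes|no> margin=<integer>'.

d = (13, -6),  |d|² = 205;  R = 7+7 = 14,  c = 205−14² = 9
v_rel = (0, -5),  |v_rel|² = 25;  v_rel·d = (0)·(13) + (-5)·(-6) = 30
25·t² − 60·t + 9 = 0  ⇒  m = 30² − 25·9 = 675
m = 675 > 0,  v_rel·d = 30 > 0  ⇒  inside

inside=yes margin=675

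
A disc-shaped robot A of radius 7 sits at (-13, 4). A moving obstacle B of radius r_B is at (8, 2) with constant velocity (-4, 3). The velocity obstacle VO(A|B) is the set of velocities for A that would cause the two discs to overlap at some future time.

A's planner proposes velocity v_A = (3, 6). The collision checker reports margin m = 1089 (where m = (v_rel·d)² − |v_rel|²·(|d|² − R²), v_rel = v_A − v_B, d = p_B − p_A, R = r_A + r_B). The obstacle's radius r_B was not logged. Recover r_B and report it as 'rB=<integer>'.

m = 1089
d = (21, -2);  v_rel = (7, 3),  |v_rel|² = 58
v_rel×d = (7)·(-2) − (3)·(21) = -77
since m = R²·58 − (-77)²:  R² = (5929 + 1089) / 58 = 121
R = √121 = 11  ⇒  r_B = 11 − 7 = 4

rB=4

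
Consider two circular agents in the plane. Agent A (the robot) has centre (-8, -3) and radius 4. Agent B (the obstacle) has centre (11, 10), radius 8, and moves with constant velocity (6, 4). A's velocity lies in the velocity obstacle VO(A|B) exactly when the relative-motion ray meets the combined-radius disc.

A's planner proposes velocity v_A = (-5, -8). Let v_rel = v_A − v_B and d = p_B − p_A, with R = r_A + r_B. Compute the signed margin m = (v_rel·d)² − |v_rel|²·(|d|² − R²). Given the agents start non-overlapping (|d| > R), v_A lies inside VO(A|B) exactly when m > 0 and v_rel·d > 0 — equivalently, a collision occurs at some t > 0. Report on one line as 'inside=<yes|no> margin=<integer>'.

d = (19, 13),  |d|² = 530;  R = 4+8 = 12,  c = 530−12² = 386
v_rel = (-11, -12),  |v_rel|² = 265;  v_rel·d = (-11)·(19) + (-12)·(13) = -365
265·t² + 730·t + 386 = 0  ⇒  m = (-365)² − 265·386 = 30935
m = 30935 > 0,  v_rel·d = -365 < 0  ⇒  outside

inside=no margin=30935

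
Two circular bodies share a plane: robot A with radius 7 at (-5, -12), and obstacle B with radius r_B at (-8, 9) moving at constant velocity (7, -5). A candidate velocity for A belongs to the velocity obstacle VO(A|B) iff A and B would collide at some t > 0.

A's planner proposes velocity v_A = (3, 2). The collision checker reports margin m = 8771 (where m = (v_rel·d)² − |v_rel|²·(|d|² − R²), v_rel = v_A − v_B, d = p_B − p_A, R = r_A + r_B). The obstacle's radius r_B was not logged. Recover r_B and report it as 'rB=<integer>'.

m = 8771
d = (-3, 21);  v_rel = (-4, 7),  |v_rel|² = 65
v_rel×d = (-4)·(21) − (7)·(-3) = -63
since m = R²·65 − (-63)²:  R² = (3969 + 8771) / 65 = 196
R = √196 = 14  ⇒  r_B = 14 − 7 = 7

rB=7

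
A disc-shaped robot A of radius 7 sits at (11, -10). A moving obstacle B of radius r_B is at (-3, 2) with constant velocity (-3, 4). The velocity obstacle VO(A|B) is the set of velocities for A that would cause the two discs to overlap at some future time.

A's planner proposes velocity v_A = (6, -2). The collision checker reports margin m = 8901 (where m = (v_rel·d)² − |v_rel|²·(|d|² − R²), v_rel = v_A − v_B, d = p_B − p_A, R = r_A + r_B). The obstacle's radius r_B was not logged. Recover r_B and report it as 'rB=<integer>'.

m = 8901
d = (-14, 12);  v_rel = (9, -6),  |v_rel|² = 117
v_rel×d = (9)·(12) − (-6)·(-14) = 24
since m = R²·117 − 24²:  R² = (576 + 8901) / 117 = 81
R = √81 = 9  ⇒  r_B = 9 − 7 = 2

rB=2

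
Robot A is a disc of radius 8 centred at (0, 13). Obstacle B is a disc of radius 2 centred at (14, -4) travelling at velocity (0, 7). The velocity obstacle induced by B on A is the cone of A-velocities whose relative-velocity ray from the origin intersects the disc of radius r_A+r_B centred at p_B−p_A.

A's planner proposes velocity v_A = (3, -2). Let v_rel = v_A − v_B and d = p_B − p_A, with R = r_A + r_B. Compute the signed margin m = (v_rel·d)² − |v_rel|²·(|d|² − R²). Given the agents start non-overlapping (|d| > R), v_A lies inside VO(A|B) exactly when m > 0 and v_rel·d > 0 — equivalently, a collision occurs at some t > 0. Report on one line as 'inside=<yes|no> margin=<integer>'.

d = (14, -17),  |d|² = 485;  R = 8+2 = 10,  c = 485−10² = 385
v_rel = (3, -9),  |v_rel|² = 90;  v_rel·d = (3)·(14) + (-9)·(-17) = 195
90·t² − 390·t + 385 = 0  ⇒  m = 195² − 90·385 = 3375
m = 3375 > 0,  v_rel·d = 195 > 0  ⇒  inside

inside=yes margin=3375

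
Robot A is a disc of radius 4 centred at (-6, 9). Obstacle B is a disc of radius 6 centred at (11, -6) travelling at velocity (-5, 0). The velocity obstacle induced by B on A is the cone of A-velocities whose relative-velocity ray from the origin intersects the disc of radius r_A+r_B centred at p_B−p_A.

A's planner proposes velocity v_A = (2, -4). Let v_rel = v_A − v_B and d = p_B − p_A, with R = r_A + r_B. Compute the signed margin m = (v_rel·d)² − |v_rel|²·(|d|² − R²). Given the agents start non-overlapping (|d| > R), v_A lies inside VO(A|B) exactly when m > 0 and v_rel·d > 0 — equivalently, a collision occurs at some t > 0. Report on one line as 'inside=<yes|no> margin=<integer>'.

d = (17, -15),  |d|² = 514;  R = 4+6 = 10,  c = 514−10² = 414
v_rel = (7, -4),  |v_rel|² = 65;  v_rel·d = (7)·(17) + (-4)·(-15) = 179
65·t² − 358·t + 414 = 0  ⇒  m = 179² − 65·414 = 5131
m = 5131 > 0,  v_rel·d = 179 > 0  ⇒  inside

inside=yes margin=5131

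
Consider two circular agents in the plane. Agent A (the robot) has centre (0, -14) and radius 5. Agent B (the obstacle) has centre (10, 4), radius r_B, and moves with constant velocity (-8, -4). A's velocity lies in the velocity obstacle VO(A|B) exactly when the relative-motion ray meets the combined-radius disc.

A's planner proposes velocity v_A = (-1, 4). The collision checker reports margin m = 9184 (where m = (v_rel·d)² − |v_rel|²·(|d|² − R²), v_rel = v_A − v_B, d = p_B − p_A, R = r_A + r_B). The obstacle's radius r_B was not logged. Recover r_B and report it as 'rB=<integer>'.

m = 9184
d = (10, 18);  v_rel = (7, 8),  |v_rel|² = 113
v_rel×d = (7)·(18) − (8)·(10) = 46
since m = R²·113 − 46²:  R² = (2116 + 9184) / 113 = 100
R = √100 = 10  ⇒  r_B = 10 − 5 = 5

rB=5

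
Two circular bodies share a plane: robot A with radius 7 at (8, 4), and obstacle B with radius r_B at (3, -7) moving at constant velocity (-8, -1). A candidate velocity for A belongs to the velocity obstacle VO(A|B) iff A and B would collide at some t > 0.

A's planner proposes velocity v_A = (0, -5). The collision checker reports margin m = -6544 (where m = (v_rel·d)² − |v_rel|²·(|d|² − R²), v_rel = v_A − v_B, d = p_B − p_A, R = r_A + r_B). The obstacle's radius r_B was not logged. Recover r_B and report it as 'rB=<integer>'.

m = -6544
d = (-5, -11);  v_rel = (8, -4),  |v_rel|² = 80
v_rel×d = (8)·(-11) − (-4)·(-5) = -108
since m = R²·80 − (-108)²:  R² = (11664 + -6544) / 80 = 64
R = √64 = 8  ⇒  r_B = 8 − 7 = 1

rB=1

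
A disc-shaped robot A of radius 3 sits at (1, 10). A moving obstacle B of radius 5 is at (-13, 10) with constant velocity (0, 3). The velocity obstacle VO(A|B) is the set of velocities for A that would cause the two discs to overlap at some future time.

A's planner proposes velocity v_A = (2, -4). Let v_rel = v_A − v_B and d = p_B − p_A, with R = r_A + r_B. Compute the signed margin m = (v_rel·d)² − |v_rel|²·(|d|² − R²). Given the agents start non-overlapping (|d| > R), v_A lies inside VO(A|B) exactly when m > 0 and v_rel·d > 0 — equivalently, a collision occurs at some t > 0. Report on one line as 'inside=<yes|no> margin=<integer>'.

d = (-14, 0),  |d|² = 196;  R = 3+5 = 8,  c = 196−8² = 132
v_rel = (2, -7),  |v_rel|² = 53;  v_rel·d = (2)·(-14) + (-7)·(0) = -28
53·t² + 56·t + 132 = 0  ⇒  m = (-28)² − 53·132 = -6212
m = -6212 < 0,  v_rel·d = -28 < 0  ⇒  outside

inside=no margin=-6212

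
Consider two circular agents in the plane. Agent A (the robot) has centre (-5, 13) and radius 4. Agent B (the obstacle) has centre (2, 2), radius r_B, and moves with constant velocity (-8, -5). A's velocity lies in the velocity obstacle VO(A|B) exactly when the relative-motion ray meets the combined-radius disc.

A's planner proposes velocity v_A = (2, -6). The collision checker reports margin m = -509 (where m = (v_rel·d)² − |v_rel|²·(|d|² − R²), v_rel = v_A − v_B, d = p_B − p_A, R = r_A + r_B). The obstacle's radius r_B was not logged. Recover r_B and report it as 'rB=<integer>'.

m = -509
d = (7, -11);  v_rel = (10, -1),  |v_rel|² = 101
v_rel×d = (10)·(-11) − (-1)·(7) = -103
since m = R²·101 − (-103)²:  R² = (10609 + -509) / 101 = 100
R = √100 = 10  ⇒  r_B = 10 − 4 = 6

rB=6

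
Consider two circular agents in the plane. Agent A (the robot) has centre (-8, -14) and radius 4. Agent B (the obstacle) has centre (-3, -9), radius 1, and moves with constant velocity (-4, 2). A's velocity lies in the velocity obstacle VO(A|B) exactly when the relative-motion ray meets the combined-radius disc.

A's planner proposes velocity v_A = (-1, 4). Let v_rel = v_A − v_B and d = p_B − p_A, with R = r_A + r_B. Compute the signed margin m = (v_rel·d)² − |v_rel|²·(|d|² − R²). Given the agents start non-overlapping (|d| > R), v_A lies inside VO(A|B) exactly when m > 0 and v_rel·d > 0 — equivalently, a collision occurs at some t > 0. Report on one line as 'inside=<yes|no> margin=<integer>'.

d = (5, 5),  |d|² = 50;  R = 4+1 = 5,  c = 50−5² = 25
v_rel = (3, 2),  |v_rel|² = 13;  v_rel·d = (3)·(5) + (2)·(5) = 25
13·t² − 50·t + 25 = 0  ⇒  m = 25² − 13·25 = 300
m = 300 > 0,  v_rel·d = 25 > 0  ⇒  inside

inside=yes margin=300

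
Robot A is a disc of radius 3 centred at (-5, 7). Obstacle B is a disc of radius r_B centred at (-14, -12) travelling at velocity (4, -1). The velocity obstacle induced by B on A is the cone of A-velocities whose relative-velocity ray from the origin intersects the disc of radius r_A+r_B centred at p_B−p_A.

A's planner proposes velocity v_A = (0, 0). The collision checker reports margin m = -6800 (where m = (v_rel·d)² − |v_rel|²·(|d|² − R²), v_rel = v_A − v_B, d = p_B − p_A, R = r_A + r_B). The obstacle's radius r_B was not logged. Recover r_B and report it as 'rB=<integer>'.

m = -6800
d = (-9, -19);  v_rel = (-4, 1),  |v_rel|² = 17
v_rel×d = (-4)·(-19) − (1)·(-9) = 85
since m = R²·17 − 85²:  R² = (7225 + -6800) / 17 = 25
R = √25 = 5  ⇒  r_B = 5 − 3 = 2

rB=2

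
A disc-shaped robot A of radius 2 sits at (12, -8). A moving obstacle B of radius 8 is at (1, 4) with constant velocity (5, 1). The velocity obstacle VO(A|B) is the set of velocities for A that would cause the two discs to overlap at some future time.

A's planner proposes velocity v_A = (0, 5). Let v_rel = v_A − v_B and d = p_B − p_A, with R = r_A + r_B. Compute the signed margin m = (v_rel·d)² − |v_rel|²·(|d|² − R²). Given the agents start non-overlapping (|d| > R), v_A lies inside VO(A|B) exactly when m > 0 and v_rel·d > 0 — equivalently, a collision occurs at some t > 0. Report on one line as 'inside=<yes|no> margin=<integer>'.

d = (-11, 12),  |d|² = 265;  R = 2+8 = 10,  c = 265−10² = 165
v_rel = (-5, 4),  |v_rel|² = 41;  v_rel·d = (-5)·(-11) + (4)·(12) = 103
41·t² − 206·t + 165 = 0  ⇒  m = 103² − 41·165 = 3844
m = 3844 > 0,  v_rel·d = 103 > 0  ⇒  inside

inside=yes margin=3844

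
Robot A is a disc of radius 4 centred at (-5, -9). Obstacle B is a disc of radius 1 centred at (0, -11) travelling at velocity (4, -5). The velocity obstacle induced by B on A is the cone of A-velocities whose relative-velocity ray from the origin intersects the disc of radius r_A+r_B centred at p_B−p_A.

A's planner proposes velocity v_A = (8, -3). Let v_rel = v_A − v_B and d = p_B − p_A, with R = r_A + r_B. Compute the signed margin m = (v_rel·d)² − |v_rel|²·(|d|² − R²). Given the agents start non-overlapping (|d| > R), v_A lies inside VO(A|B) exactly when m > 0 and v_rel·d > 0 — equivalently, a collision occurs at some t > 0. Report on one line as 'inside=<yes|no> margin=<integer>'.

d = (5, -2),  |d|² = 29;  R = 4+1 = 5,  c = 29−5² = 4
v_rel = (4, 2),  |v_rel|² = 20;  v_rel·d = (4)·(5) + (2)·(-2) = 16
20·t² − 32·t + 4 = 0  ⇒  m = 16² − 20·4 = 176
m = 176 > 0,  v_rel·d = 16 > 0  ⇒  inside

inside=yes margin=176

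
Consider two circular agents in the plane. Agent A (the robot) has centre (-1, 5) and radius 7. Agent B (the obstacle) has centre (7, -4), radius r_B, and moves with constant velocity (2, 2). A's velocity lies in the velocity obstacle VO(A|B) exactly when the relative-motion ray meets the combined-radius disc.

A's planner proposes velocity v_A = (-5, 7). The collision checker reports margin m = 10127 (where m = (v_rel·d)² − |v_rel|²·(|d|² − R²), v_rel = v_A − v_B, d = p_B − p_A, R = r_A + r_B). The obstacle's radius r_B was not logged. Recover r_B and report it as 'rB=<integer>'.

m = 10127
d = (8, -9);  v_rel = (-7, 5),  |v_rel|² = 74
v_rel×d = (-7)·(-9) − (5)·(8) = 23
since m = R²·74 − 23²:  R² = (529 + 10127) / 74 = 144
R = √144 = 12  ⇒  r_B = 12 − 7 = 5

rB=5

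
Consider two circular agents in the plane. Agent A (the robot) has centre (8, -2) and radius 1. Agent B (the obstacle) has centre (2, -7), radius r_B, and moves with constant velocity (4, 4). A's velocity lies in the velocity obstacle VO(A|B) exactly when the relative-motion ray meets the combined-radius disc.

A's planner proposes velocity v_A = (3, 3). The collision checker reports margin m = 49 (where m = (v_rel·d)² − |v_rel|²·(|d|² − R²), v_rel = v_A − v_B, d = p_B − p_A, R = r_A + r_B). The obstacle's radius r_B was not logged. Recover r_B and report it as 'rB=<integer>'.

m = 49
d = (-6, -5);  v_rel = (-1, -1),  |v_rel|² = 2
v_rel×d = (-1)·(-5) − (-1)·(-6) = -1
since m = R²·2 − (-1)²:  R² = (1 + 49) / 2 = 25
R = √25 = 5  ⇒  r_B = 5 − 1 = 4

rB=4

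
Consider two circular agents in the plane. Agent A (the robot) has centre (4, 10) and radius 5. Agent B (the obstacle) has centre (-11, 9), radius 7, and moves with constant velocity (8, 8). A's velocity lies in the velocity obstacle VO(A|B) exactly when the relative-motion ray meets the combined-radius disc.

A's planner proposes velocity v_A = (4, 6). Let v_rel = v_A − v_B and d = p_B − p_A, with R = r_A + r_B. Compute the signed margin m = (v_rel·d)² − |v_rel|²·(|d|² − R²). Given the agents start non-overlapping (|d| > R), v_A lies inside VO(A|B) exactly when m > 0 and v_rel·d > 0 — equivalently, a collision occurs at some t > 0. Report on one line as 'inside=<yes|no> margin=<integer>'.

d = (-15, -1),  |d|² = 226;  R = 5+7 = 12,  c = 226−12² = 82
v_rel = (-4, -2),  |v_rel|² = 20;  v_rel·d = (-4)·(-15) + (-2)·(-1) = 62
20·t² − 124·t + 82 = 0  ⇒  m = 62² − 20·82 = 2204
m = 2204 > 0,  v_rel·d = 62 > 0  ⇒  inside

inside=yes margin=2204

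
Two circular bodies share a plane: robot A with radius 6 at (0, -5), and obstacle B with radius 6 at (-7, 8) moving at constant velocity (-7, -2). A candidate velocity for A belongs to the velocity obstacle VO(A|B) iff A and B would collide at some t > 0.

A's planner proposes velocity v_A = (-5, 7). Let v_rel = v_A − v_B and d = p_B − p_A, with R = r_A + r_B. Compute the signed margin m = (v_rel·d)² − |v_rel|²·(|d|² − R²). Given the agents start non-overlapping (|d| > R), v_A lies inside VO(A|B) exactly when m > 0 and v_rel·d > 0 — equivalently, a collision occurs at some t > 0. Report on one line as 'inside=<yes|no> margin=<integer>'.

d = (-7, 13),  |d|² = 218;  R = 6+6 = 12,  c = 218−12² = 74
v_rel = (2, 9),  |v_rel|² = 85;  v_rel·d = (2)·(-7) + (9)·(13) = 103
85·t² − 206·t + 74 = 0  ⇒  m = 103² − 85·74 = 4319
m = 4319 > 0,  v_rel·d = 103 > 0  ⇒  inside

inside=yes margin=4319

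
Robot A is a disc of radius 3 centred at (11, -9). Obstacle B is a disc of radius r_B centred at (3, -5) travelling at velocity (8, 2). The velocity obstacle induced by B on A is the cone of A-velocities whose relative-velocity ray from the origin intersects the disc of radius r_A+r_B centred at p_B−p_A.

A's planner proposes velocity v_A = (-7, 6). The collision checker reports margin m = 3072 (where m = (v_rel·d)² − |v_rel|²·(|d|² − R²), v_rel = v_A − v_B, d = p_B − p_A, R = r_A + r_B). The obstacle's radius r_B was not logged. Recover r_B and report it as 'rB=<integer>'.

m = 3072
d = (-8, 4);  v_rel = (-15, 4),  |v_rel|² = 241
v_rel×d = (-15)·(4) − (4)·(-8) = -28
since m = R²·241 − (-28)²:  R² = (784 + 3072) / 241 = 16
R = √16 = 4  ⇒  r_B = 4 − 3 = 1

rB=1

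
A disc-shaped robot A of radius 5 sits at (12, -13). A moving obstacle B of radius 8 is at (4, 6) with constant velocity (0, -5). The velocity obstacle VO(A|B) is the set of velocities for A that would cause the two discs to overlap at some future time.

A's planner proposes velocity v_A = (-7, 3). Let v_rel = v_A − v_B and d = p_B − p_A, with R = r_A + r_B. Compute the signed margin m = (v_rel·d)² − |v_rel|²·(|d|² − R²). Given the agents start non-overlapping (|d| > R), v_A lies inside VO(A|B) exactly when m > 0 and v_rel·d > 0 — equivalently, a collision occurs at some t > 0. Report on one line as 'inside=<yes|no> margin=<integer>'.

d = (-8, 19),  |d|² = 425;  R = 5+8 = 13,  c = 425−13² = 256
v_rel = (-7, 8),  |v_rel|² = 113;  v_rel·d = (-7)·(-8) + (8)·(19) = 208
113·t² − 416·t + 256 = 0  ⇒  m = 208² − 113·256 = 14336
m = 14336 > 0,  v_rel·d = 208 > 0  ⇒  inside

inside=yes margin=14336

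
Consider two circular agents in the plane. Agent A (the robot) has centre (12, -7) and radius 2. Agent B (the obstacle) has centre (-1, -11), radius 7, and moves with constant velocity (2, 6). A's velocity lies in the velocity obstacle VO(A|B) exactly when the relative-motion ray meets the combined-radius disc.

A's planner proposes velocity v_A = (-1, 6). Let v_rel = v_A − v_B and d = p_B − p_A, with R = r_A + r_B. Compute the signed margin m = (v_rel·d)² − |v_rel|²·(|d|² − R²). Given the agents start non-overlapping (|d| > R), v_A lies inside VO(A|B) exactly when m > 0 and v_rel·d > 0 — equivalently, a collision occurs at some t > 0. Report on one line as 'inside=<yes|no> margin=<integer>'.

d = (-13, -4),  |d|² = 185;  R = 2+7 = 9,  c = 185−9² = 104
v_rel = (-3, 0),  |v_rel|² = 9;  v_rel·d = (-3)·(-13) + (0)·(-4) = 39
9·t² − 78·t + 104 = 0  ⇒  m = 39² − 9·104 = 585
m = 585 > 0,  v_rel·d = 39 > 0  ⇒  inside

inside=yes margin=585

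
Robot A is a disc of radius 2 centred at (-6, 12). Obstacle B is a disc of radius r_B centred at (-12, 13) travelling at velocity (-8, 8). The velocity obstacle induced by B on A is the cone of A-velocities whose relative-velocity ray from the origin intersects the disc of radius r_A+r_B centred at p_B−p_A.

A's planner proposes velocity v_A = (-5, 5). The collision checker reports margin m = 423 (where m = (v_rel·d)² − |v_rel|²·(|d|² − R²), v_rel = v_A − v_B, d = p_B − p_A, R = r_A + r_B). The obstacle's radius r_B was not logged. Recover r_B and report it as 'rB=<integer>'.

m = 423
d = (-6, 1);  v_rel = (3, -3),  |v_rel|² = 18
v_rel×d = (3)·(1) − (-3)·(-6) = -15
since m = R²·18 − (-15)²:  R² = (225 + 423) / 18 = 36
R = √36 = 6  ⇒  r_B = 6 − 2 = 4

rB=4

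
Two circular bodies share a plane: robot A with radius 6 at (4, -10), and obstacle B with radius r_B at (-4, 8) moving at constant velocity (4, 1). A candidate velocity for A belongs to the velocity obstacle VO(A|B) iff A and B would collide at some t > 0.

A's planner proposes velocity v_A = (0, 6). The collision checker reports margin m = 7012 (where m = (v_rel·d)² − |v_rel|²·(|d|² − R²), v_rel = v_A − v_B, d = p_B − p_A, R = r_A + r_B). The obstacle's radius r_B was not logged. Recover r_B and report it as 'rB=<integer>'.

m = 7012
d = (-8, 18);  v_rel = (-4, 5),  |v_rel|² = 41
v_rel×d = (-4)·(18) − (5)·(-8) = -32
since m = R²·41 − (-32)²:  R² = (1024 + 7012) / 41 = 196
R = √196 = 14  ⇒  r_B = 14 − 6 = 8

rB=8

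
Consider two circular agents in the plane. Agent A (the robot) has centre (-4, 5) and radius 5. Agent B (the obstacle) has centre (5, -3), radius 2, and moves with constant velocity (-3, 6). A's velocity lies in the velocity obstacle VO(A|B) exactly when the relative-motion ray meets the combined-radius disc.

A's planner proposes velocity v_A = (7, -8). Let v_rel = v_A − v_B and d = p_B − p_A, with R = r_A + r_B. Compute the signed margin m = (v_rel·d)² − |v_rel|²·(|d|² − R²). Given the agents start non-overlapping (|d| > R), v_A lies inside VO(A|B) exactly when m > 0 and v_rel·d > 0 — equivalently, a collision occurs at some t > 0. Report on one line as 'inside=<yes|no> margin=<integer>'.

d = (9, -8),  |d|² = 145;  R = 5+2 = 7,  c = 145−7² = 96
v_rel = (10, -14),  |v_rel|² = 296;  v_rel·d = (10)·(9) + (-14)·(-8) = 202
296·t² − 404·t + 96 = 0  ⇒  m = 202² − 296·96 = 12388
m = 12388 > 0,  v_rel·d = 202 > 0  ⇒  inside

inside=yes margin=12388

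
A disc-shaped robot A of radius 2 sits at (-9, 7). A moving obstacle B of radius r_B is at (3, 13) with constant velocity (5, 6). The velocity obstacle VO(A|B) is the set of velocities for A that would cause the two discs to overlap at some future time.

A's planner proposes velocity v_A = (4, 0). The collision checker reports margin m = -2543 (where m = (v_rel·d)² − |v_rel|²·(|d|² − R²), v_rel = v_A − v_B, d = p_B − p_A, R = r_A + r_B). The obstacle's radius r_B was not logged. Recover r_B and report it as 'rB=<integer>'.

m = -2543
d = (12, 6);  v_rel = (-1, -6),  |v_rel|² = 37
v_rel×d = (-1)·(6) − (-6)·(12) = 66
since m = R²·37 − 66²:  R² = (4356 + -2543) / 37 = 49
R = √49 = 7  ⇒  r_B = 7 − 2 = 5

rB=5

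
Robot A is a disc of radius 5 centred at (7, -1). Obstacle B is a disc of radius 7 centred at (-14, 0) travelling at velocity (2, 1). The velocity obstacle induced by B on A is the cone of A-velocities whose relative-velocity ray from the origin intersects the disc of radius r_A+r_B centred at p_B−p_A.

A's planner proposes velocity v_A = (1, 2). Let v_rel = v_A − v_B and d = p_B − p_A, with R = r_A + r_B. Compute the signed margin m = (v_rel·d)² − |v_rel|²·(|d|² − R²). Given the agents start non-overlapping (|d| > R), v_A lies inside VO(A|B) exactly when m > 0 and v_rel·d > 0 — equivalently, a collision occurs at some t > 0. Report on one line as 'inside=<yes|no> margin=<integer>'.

d = (-21, 1),  |d|² = 442;  R = 5+7 = 12,  c = 442−12² = 298
v_rel = (-1, 1),  |v_rel|² = 2;  v_rel·d = (-1)·(-21) + (1)·(1) = 22
2·t² − 44·t + 298 = 0  ⇒  m = 22² − 2·298 = -112
m = -112 < 0,  v_rel·d = 22 > 0  ⇒  outside

inside=no margin=-112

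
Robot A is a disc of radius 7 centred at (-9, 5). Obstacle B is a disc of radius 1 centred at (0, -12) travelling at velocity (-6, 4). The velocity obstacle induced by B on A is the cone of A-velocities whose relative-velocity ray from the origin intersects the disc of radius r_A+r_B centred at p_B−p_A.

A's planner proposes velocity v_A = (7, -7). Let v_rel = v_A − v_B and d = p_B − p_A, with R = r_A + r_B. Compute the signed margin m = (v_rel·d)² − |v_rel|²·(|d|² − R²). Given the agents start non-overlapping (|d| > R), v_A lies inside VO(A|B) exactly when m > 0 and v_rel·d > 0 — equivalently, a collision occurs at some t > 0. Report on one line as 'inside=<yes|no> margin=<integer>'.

d = (9, -17),  |d|² = 370;  R = 7+1 = 8,  c = 370−8² = 306
v_rel = (13, -11),  |v_rel|² = 290;  v_rel·d = (13)·(9) + (-11)·(-17) = 304
290·t² − 608·t + 306 = 0  ⇒  m = 304² − 290·306 = 3676
m = 3676 > 0,  v_rel·d = 304 > 0  ⇒  inside

inside=yes margin=3676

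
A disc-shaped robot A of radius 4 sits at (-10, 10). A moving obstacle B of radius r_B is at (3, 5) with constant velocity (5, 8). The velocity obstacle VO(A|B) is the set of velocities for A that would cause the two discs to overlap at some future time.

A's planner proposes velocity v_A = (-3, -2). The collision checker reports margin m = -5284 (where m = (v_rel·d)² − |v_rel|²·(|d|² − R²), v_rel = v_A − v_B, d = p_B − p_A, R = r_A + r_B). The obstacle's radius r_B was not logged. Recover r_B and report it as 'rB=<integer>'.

m = -5284
d = (13, -5);  v_rel = (-8, -10),  |v_rel|² = 164
v_rel×d = (-8)·(-5) − (-10)·(13) = 170
since m = R²·164 − 170²:  R² = (28900 + -5284) / 164 = 144
R = √144 = 12  ⇒  r_B = 12 − 4 = 8

rB=8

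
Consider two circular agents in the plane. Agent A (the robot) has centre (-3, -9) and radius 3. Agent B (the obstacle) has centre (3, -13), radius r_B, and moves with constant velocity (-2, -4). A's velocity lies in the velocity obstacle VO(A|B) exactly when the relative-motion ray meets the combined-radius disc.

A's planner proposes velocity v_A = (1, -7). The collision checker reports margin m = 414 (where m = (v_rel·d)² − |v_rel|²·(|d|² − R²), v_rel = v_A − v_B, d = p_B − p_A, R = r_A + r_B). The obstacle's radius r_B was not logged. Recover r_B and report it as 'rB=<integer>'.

m = 414
d = (6, -4);  v_rel = (3, -3),  |v_rel|² = 18
v_rel×d = (3)·(-4) − (-3)·(6) = 6
since m = R²·18 − 6²:  R² = (36 + 414) / 18 = 25
R = √25 = 5  ⇒  r_B = 5 − 3 = 2

rB=2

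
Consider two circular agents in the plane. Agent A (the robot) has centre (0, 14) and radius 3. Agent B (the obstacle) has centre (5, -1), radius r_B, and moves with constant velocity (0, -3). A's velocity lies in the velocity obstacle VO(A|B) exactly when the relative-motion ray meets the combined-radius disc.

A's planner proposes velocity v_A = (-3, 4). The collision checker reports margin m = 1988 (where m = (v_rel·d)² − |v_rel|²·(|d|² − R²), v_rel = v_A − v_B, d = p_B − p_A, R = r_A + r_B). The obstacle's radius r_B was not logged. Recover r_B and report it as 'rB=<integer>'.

m = 1988
d = (5, -15);  v_rel = (-3, 7),  |v_rel|² = 58
v_rel×d = (-3)·(-15) − (7)·(5) = 10
since m = R²·58 − 10²:  R² = (100 + 1988) / 58 = 36
R = √36 = 6  ⇒  r_B = 6 − 3 = 3

rB=3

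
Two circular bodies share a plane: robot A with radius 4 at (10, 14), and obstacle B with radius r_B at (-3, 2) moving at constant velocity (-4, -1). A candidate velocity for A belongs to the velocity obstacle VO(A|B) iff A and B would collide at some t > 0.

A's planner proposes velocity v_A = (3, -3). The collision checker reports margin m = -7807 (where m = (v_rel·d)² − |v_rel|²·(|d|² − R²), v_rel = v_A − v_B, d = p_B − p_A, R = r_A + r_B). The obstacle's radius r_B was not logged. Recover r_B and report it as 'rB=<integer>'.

m = -7807
d = (-13, -12);  v_rel = (7, -2),  |v_rel|² = 53
v_rel×d = (7)·(-12) − (-2)·(-13) = -110
since m = R²·53 − (-110)²:  R² = (12100 + -7807) / 53 = 81
R = √81 = 9  ⇒  r_B = 9 − 4 = 5

rB=5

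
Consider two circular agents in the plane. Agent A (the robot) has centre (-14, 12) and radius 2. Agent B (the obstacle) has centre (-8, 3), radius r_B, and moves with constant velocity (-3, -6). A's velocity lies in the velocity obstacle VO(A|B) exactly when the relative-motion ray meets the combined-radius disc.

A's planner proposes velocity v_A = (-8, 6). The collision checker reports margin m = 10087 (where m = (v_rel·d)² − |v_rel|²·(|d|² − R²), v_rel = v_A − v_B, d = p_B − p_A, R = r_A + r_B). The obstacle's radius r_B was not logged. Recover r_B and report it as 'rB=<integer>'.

m = 10087
d = (6, -9);  v_rel = (-5, 12),  |v_rel|² = 169
v_rel×d = (-5)·(-9) − (12)·(6) = -27
since m = R²·169 − (-27)²:  R² = (729 + 10087) / 169 = 64
R = √64 = 8  ⇒  r_B = 8 − 2 = 6

rB=6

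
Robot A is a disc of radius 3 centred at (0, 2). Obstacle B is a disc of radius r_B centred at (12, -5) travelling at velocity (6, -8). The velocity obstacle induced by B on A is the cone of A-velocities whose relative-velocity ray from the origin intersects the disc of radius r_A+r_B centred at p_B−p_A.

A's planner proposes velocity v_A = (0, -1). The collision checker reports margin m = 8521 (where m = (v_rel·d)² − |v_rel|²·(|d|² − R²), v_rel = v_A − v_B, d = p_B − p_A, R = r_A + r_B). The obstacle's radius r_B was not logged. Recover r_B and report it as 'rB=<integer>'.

m = 8521
d = (12, -7);  v_rel = (-6, 7),  |v_rel|² = 85
v_rel×d = (-6)·(-7) − (7)·(12) = -42
since m = R²·85 − (-42)²:  R² = (1764 + 8521) / 85 = 121
R = √121 = 11  ⇒  r_B = 11 − 3 = 8

rB=8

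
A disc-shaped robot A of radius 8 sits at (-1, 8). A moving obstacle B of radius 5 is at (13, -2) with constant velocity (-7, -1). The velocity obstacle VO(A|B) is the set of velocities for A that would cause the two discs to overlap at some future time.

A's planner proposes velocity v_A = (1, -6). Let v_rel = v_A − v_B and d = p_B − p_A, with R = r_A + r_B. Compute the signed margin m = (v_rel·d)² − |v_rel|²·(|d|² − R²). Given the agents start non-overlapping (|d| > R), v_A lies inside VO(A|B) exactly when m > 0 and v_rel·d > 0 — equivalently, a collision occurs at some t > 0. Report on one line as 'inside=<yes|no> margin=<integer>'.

d = (14, -10),  |d|² = 296;  R = 8+5 = 13,  c = 296−13² = 127
v_rel = (8, -5),  |v_rel|² = 89;  v_rel·d = (8)·(14) + (-5)·(-10) = 162
89·t² − 324·t + 127 = 0  ⇒  m = 162² − 89·127 = 14941
m = 14941 > 0,  v_rel·d = 162 > 0  ⇒  inside

inside=yes margin=14941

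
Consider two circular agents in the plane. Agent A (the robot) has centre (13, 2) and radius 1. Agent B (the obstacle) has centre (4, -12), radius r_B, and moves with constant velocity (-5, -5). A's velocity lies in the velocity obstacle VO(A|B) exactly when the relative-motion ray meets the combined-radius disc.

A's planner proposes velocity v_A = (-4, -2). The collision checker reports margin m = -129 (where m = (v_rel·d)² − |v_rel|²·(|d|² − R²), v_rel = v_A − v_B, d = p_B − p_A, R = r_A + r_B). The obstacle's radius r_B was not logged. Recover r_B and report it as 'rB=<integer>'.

m = -129
d = (-9, -14);  v_rel = (1, 3),  |v_rel|² = 10
v_rel×d = (1)·(-14) − (3)·(-9) = 13
since m = R²·10 − 13²:  R² = (169 + -129) / 10 = 4
R = √4 = 2  ⇒  r_B = 2 − 1 = 1

rB=1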